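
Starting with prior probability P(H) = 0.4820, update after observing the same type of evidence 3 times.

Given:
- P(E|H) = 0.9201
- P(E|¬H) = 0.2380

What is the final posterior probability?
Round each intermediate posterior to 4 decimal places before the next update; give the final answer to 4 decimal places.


Sequential Bayesian updating:

Initial prior: P(H) = 0.4820

Update 1:
  P(E) = 0.9201 × 0.4820 + 0.2380 × 0.5180 = 0.44348820 + 0.12328400 = 0.56677220
  P(H|E) = 0.44348820 / 0.56677220 = 0.7825

Update 2:
  P(E) = 0.9201 × 0.7825 + 0.2380 × 0.2175 = 0.71997825 + 0.05176500 = 0.77174325
  P(H|E) = 0.71997825 / 0.77174325 = 0.9329

Update 3:
  P(E) = 0.9201 × 0.9329 + 0.2380 × 0.0671 = 0.85836129 + 0.01596980 = 0.87433109
  P(H|E) = 0.85836129 / 0.87433109 = 0.9817

Final posterior: 0.9817


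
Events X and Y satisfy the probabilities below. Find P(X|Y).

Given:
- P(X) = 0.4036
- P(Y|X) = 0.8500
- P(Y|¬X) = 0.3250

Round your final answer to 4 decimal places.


Bayes' theorem: P(X|Y) = P(Y|X) × P(X) / P(Y)

Step 1: Calculate P(Y) using law of total probability
P(Y) = P(Y|X)P(X) + P(Y|¬X)P(¬X)
     = 0.8500 × 0.4036 + 0.3250 × 0.5964
     = 0.34306000 + 0.19383000
     = 0.53689000

Step 2: Apply Bayes' theorem
P(X|Y) = P(Y|X) × P(X) / P(Y)
       = 0.34306000 / 0.53689000
       = 0.6390


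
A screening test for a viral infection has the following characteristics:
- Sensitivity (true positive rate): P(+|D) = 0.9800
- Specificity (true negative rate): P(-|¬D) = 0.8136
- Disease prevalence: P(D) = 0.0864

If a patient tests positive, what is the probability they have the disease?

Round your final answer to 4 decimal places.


Let D = has disease, + = positive test

Given:
- P(D) = 0.0864 (prevalence)
- P(+|D) = 0.9800 (sensitivity)
- P(-|¬D) = 0.8136 (specificity)
- P(+|¬D) = 0.1864 (false positive rate = 1 - specificity)

Step 1: Find P(+)
P(+) = P(+|D)P(D) + P(+|¬D)P(¬D)
     = 0.9800 × 0.0864 + 0.1864 × 0.9136
     = 0.08467200 + 0.17029504
     = 0.25496704

Step 2: Apply Bayes' theorem for P(D|+)
P(D|+) = P(+|D)P(D) / P(+)
       = 0.08467200 / 0.25496704
       = 0.3321


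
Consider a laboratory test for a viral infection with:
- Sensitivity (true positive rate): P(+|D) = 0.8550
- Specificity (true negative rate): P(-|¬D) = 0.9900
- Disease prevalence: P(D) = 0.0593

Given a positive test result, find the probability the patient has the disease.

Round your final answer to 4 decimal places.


Let D = has disease, + = positive test

Given:
- P(D) = 0.0593 (prevalence)
- P(+|D) = 0.8550 (sensitivity)
- P(-|¬D) = 0.9900 (specificity)
- P(+|¬D) = 0.0100 (false positive rate = 1 - specificity)

Step 1: Find P(+)
P(+) = P(+|D)P(D) + P(+|¬D)P(¬D)
     = 0.8550 × 0.0593 + 0.0100 × 0.9407
     = 0.05070150 + 0.00940700
     = 0.06010850

Step 2: Apply Bayes' theorem for P(D|+)
P(D|+) = P(+|D)P(D) / P(+)
       = 0.05070150 / 0.06010850
       = 0.8435


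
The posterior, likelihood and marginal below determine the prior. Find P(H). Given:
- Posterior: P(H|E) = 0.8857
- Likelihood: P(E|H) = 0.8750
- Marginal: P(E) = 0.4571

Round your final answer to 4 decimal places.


From Bayes' theorem: P(H|E) = P(E|H) × P(H) / P(E)

Rearranging for P(H):
P(H) = P(H|E) × P(E) / P(E|H)
     = 0.8857 × 0.4571 / 0.8750
     = 0.40485347 / 0.8750
     = 0.4627


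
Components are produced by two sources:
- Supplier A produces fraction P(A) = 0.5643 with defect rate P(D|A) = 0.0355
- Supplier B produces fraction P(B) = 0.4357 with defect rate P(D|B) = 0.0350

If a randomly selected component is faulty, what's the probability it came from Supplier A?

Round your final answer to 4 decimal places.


Let A = from Supplier A, D = faulty

Given:
- P(A) = 0.5643, P(B) = 0.4357
- P(D|A) = 0.0355, P(D|B) = 0.0350

Step 1: Find P(D)
P(D) = P(D|A)P(A) + P(D|B)P(B)
     = 0.0355 × 0.5643 + 0.0350 × 0.4357
     = 0.02003265 + 0.01524950
     = 0.03528215

Step 2: Apply Bayes' theorem
P(A|D) = P(D|A)P(A) / P(D)
       = 0.02003265 / 0.03528215
       = 0.5678


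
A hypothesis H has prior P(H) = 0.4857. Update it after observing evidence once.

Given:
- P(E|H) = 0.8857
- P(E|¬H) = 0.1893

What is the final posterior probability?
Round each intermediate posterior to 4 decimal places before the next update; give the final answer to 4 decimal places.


Sequential Bayesian updating:

Initial prior: P(H) = 0.4857

Update 1:
  P(E) = 0.8857 × 0.4857 + 0.1893 × 0.5143 = 0.43018449 + 0.09735699 = 0.52754148
  P(H|E) = 0.43018449 / 0.52754148 = 0.8155

Final posterior: 0.8155


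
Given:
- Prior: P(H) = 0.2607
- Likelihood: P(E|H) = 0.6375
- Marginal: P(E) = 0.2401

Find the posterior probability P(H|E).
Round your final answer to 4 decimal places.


Using Bayes' theorem:

P(H|E) = P(E|H) × P(H) / P(E)
       = 0.6375 × 0.2607 / 0.2401
       = 0.16619625 / 0.2401
       = 0.6922

The evidence strengthens our belief in H.
Prior: 0.2607 → Posterior: 0.6922


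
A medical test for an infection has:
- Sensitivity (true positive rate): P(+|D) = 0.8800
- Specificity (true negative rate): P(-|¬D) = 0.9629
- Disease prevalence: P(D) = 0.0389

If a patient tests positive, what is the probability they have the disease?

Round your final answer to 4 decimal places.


Let D = has disease, + = positive test

Given:
- P(D) = 0.0389 (prevalence)
- P(+|D) = 0.8800 (sensitivity)
- P(-|¬D) = 0.9629 (specificity)
- P(+|¬D) = 0.0371 (false positive rate = 1 - specificity)

Step 1: Find P(+)
P(+) = P(+|D)P(D) + P(+|¬D)P(¬D)
     = 0.8800 × 0.0389 + 0.0371 × 0.9611
     = 0.03423200 + 0.03565681
     = 0.06988881

Step 2: Apply Bayes' theorem for P(D|+)
P(D|+) = P(+|D)P(D) / P(+)
       = 0.03423200 / 0.06988881
       = 0.4898


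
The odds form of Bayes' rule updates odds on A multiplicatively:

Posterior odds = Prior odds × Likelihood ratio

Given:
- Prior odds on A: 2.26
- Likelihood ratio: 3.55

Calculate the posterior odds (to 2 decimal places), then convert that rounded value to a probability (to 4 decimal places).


Step 1: Calculate posterior odds
Posterior odds = Prior odds × LR
               = 2.26 × 3.55
               = 8.02

Step 2: Convert to probability
P(A|E) = Posterior odds / (1 + Posterior odds)
       = 8.02 / (1 + 8.02)
       = 8.02 / 9.02
       = 0.8891

The evidence increased P(A) from 0.6933 to 0.8891.


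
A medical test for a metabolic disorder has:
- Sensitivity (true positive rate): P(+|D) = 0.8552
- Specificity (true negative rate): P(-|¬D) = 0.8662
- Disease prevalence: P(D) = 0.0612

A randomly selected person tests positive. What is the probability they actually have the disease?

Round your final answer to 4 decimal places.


Let D = has disease, + = positive test

Given:
- P(D) = 0.0612 (prevalence)
- P(+|D) = 0.8552 (sensitivity)
- P(-|¬D) = 0.8662 (specificity)
- P(+|¬D) = 0.1338 (false positive rate = 1 - specificity)

Step 1: Find P(+)
P(+) = P(+|D)P(D) + P(+|¬D)P(¬D)
     = 0.8552 × 0.0612 + 0.1338 × 0.9388
     = 0.05233824 + 0.12561144
     = 0.17794968

Step 2: Apply Bayes' theorem for P(D|+)
P(D|+) = P(+|D)P(D) / P(+)
       = 0.05233824 / 0.17794968
       = 0.2941


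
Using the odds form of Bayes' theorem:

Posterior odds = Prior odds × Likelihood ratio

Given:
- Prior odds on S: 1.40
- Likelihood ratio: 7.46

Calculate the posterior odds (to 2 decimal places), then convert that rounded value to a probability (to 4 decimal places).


Step 1: Calculate posterior odds
Posterior odds = Prior odds × LR
               = 1.40 × 7.46
               = 10.44

Step 2: Convert to probability
P(S|E) = Posterior odds / (1 + Posterior odds)
       = 10.44 / (1 + 10.44)
       = 10.44 / 11.44
       = 0.9126

The evidence increased P(S) from 0.5833 to 0.9126.


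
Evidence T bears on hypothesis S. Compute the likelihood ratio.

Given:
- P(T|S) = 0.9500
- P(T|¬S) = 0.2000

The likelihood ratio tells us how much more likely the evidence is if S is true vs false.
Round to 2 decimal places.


Likelihood Ratio (LR) = P(T|S) / P(T|¬S)

LR = 0.9500 / 0.2000
   = 4.75

The evidence is 4.75 times more likely if S is true than if S is false.
Since LR > 1, the evidence supports S over ¬S.


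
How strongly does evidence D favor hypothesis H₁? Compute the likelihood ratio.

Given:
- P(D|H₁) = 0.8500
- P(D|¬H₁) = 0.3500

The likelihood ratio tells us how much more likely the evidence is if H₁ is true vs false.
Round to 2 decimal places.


Likelihood Ratio (LR) = P(D|H₁) / P(D|¬H₁)

LR = 0.8500 / 0.3500
   = 2.43

The evidence is 2.43 times more likely if H₁ is true than if H₁ is false.
Because LR exceeds 1, D is evidence for H₁.


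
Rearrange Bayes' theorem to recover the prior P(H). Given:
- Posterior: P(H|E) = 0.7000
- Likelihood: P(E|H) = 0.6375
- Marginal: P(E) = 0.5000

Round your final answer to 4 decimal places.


From Bayes' theorem: P(H|E) = P(E|H) × P(H) / P(E)

Rearranging for P(H):
P(H) = P(H|E) × P(E) / P(E|H)
     = 0.7000 × 0.5000 / 0.6375
     = 0.35000000 / 0.6375
     = 0.5490


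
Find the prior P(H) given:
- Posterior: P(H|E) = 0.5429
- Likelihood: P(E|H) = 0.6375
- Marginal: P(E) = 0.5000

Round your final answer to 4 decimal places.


From Bayes' theorem: P(H|E) = P(E|H) × P(H) / P(E)

Rearranging for P(H):
P(H) = P(H|E) × P(E) / P(E|H)
     = 0.5429 × 0.5000 / 0.6375
     = 0.27145000 / 0.6375
     = 0.4258


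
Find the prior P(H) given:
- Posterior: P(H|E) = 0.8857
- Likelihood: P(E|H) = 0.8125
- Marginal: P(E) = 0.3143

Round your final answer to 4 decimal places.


From Bayes' theorem: P(H|E) = P(E|H) × P(H) / P(E)

Rearranging for P(H):
P(H) = P(H|E) × P(E) / P(E|H)
     = 0.8857 × 0.3143 / 0.8125
     = 0.27837551 / 0.8125
     = 0.3426


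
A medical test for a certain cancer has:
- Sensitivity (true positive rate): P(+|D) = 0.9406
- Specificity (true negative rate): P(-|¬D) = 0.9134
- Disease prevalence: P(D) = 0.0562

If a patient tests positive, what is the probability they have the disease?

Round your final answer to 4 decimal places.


Let D = has disease, + = positive test

Given:
- P(D) = 0.0562 (prevalence)
- P(+|D) = 0.9406 (sensitivity)
- P(-|¬D) = 0.9134 (specificity)
- P(+|¬D) = 0.0866 (false positive rate = 1 - specificity)

Step 1: Find P(+)
P(+) = P(+|D)P(D) + P(+|¬D)P(¬D)
     = 0.9406 × 0.0562 + 0.0866 × 0.9438
     = 0.05286172 + 0.08173308
     = 0.13459480

Step 2: Apply Bayes' theorem for P(D|+)
P(D|+) = P(+|D)P(D) / P(+)
       = 0.05286172 / 0.13459480
       = 0.3927


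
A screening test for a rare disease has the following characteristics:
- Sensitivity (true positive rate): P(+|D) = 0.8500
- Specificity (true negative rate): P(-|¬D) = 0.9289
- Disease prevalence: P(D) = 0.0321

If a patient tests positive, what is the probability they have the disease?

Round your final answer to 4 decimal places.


Let D = has disease, + = positive test

Given:
- P(D) = 0.0321 (prevalence)
- P(+|D) = 0.8500 (sensitivity)
- P(-|¬D) = 0.9289 (specificity)
- P(+|¬D) = 0.0711 (false positive rate = 1 - specificity)

Step 1: Find P(+)
P(+) = P(+|D)P(D) + P(+|¬D)P(¬D)
     = 0.8500 × 0.0321 + 0.0711 × 0.9679
     = 0.02728500 + 0.06881769
     = 0.09610269

Step 2: Apply Bayes' theorem for P(D|+)
P(D|+) = P(+|D)P(D) / P(+)
       = 0.02728500 / 0.09610269
       = 0.2839


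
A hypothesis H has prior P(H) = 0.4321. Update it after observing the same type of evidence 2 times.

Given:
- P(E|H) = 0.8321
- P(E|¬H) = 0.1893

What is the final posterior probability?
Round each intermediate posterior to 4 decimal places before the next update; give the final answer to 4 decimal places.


Sequential Bayesian updating:

Initial prior: P(H) = 0.4321

Update 1:
  P(E) = 0.8321 × 0.4321 + 0.1893 × 0.5679 = 0.35955041 + 0.10750347 = 0.46705388
  P(H|E) = 0.35955041 / 0.46705388 = 0.7698

Update 2:
  P(E) = 0.8321 × 0.7698 + 0.1893 × 0.2302 = 0.64055058 + 0.04357686 = 0.68412744
  P(H|E) = 0.64055058 / 0.68412744 = 0.9363

Final posterior: 0.9363


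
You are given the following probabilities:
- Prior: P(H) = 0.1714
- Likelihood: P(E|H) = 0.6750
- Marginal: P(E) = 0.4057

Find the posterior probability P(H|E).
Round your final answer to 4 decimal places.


Using Bayes' theorem:

P(H|E) = P(E|H) × P(H) / P(E)
       = 0.6750 × 0.1714 / 0.4057
       = 0.11569500 / 0.4057
       = 0.2852

The evidence strengthens our belief in H.
Prior: 0.1714 → Posterior: 0.2852


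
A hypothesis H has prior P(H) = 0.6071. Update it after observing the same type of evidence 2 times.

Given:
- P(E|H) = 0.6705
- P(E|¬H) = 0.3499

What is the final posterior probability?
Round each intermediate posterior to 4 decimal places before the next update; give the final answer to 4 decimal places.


Sequential Bayesian updating:

Initial prior: P(H) = 0.6071

Update 1:
  P(E) = 0.6705 × 0.6071 + 0.3499 × 0.3929 = 0.40706055 + 0.13747571 = 0.54453626
  P(H|E) = 0.40706055 / 0.54453626 = 0.7475

Update 2:
  P(E) = 0.6705 × 0.7475 + 0.3499 × 0.2525 = 0.50119875 + 0.08834975 = 0.58954850
  P(H|E) = 0.50119875 / 0.58954850 = 0.8501

Final posterior: 0.8501


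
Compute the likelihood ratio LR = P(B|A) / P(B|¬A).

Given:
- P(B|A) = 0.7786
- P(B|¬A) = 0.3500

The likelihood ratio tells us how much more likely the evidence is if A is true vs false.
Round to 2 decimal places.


Likelihood Ratio (LR) = P(B|A) / P(B|¬A)

LR = 0.7786 / 0.3500
   = 2.22

The evidence is 2.22 times more likely if A is true than if A is false.
Since LR > 1, the evidence supports A over ¬A.


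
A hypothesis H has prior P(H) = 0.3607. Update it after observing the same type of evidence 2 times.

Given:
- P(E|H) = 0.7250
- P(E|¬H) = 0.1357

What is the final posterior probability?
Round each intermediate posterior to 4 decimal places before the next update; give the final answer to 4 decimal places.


Sequential Bayesian updating:

Initial prior: P(H) = 0.3607

Update 1:
  P(E) = 0.7250 × 0.3607 + 0.1357 × 0.6393 = 0.26150750 + 0.08675301 = 0.34826051
  P(H|E) = 0.26150750 / 0.34826051 = 0.7509

Update 2:
  P(E) = 0.7250 × 0.7509 + 0.1357 × 0.2491 = 0.54440250 + 0.03380287 = 0.57820537
  P(H|E) = 0.54440250 / 0.57820537 = 0.9415

Final posterior: 0.9415


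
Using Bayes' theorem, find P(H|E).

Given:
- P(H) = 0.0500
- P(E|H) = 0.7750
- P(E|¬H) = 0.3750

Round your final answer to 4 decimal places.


Bayes' theorem: P(H|E) = P(E|H) × P(H) / P(E)

Step 1: Calculate P(E) using law of total probability
P(E) = P(E|H)P(H) + P(E|¬H)P(¬H)
     = 0.7750 × 0.0500 + 0.3750 × 0.9500
     = 0.03875000 + 0.35625000
     = 0.39500000

Step 2: Apply Bayes' theorem
P(H|E) = P(E|H) × P(H) / P(E)
       = 0.03875000 / 0.39500000
       = 0.0981


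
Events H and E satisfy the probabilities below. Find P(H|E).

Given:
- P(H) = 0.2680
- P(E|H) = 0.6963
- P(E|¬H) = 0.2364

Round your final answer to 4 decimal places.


Bayes' theorem: P(H|E) = P(E|H) × P(H) / P(E)

Step 1: Calculate P(E) using law of total probability
P(E) = P(E|H)P(H) + P(E|¬H)P(¬H)
     = 0.6963 × 0.2680 + 0.2364 × 0.7320
     = 0.18660840 + 0.17304480
     = 0.35965320

Step 2: Apply Bayes' theorem
P(H|E) = P(E|H) × P(H) / P(E)
       = 0.18660840 / 0.35965320
       = 0.5189


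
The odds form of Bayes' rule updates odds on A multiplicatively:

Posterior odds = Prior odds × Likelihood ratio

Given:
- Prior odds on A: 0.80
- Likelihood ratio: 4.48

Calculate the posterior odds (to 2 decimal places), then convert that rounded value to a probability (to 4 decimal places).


Step 1: Calculate posterior odds
Posterior odds = Prior odds × LR
               = 0.80 × 4.48
               = 3.58

Step 2: Convert to probability
P(A|E) = Posterior odds / (1 + Posterior odds)
       = 3.58 / (1 + 3.58)
       = 3.58 / 4.58
       = 0.7817

The evidence increased P(A) from 0.4444 to 0.7817.


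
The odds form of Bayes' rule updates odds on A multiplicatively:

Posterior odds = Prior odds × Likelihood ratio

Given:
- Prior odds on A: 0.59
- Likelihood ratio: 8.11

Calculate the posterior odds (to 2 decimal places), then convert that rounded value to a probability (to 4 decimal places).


Step 1: Calculate posterior odds
Posterior odds = Prior odds × LR
               = 0.59 × 8.11
               = 4.78

Step 2: Convert to probability
P(A|E) = Posterior odds / (1 + Posterior odds)
       = 4.78 / (1 + 4.78)
       = 4.78 / 5.78
       = 0.8270

The evidence increased P(A) from 0.3711 to 0.8270.


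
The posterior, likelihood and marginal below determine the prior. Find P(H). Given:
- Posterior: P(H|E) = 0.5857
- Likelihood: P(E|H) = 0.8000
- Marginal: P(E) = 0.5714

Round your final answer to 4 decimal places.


From Bayes' theorem: P(H|E) = P(E|H) × P(H) / P(E)

Rearranging for P(H):
P(H) = P(H|E) × P(E) / P(E|H)
     = 0.5857 × 0.5714 / 0.8000
     = 0.33466898 / 0.8000
     = 0.4183


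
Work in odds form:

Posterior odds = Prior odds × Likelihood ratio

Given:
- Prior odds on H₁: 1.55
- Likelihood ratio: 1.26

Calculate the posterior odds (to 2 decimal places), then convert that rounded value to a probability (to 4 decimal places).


Step 1: Calculate posterior odds
Posterior odds = Prior odds × LR
               = 1.55 × 1.26
               = 1.95

Step 2: Convert to probability
P(H₁|E) = Posterior odds / (1 + Posterior odds)
       = 1.95 / (1 + 1.95)
       = 1.95 / 2.95
       = 0.6610

The evidence increased P(H₁) from 0.6078 to 0.6610.


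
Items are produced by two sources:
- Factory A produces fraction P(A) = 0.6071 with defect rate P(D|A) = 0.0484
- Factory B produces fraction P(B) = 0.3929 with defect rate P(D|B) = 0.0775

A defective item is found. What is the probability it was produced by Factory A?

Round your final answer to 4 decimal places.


Let A = from Factory A, D = defective

Given:
- P(A) = 0.6071, P(B) = 0.3929
- P(D|A) = 0.0484, P(D|B) = 0.0775

Step 1: Find P(D)
P(D) = P(D|A)P(A) + P(D|B)P(B)
     = 0.0484 × 0.6071 + 0.0775 × 0.3929
     = 0.02938364 + 0.03044975
     = 0.05983339

Step 2: Apply Bayes' theorem
P(A|D) = P(D|A)P(A) / P(D)
       = 0.02938364 / 0.05983339
       = 0.4911


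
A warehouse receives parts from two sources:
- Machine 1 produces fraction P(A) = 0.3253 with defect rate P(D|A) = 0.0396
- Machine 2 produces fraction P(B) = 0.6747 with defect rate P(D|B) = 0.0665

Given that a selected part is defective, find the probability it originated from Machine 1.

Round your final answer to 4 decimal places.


Let A = from Machine 1, D = defective

Given:
- P(A) = 0.3253, P(B) = 0.6747
- P(D|A) = 0.0396, P(D|B) = 0.0665

Step 1: Find P(D)
P(D) = P(D|A)P(A) + P(D|B)P(B)
     = 0.0396 × 0.3253 + 0.0665 × 0.6747
     = 0.01288188 + 0.04486755
     = 0.05774943

Step 2: Apply Bayes' theorem
P(A|D) = P(D|A)P(A) / P(D)
       = 0.01288188 / 0.05774943
       = 0.2231


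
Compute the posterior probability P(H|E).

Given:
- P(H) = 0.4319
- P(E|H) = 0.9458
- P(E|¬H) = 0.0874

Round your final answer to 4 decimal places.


Bayes' theorem: P(H|E) = P(E|H) × P(H) / P(E)

Step 1: Calculate P(E) using law of total probability
P(E) = P(E|H)P(H) + P(E|¬H)P(¬H)
     = 0.9458 × 0.4319 + 0.0874 × 0.5681
     = 0.40849102 + 0.04965194
     = 0.45814296

Step 2: Apply Bayes' theorem
P(H|E) = P(E|H) × P(H) / P(E)
       = 0.40849102 / 0.45814296
       = 0.8916


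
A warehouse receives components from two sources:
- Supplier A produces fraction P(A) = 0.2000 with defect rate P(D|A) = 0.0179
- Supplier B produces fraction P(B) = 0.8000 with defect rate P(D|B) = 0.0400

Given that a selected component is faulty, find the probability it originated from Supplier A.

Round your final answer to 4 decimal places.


Let A = from Supplier A, D = faulty

Given:
- P(A) = 0.2000, P(B) = 0.8000
- P(D|A) = 0.0179, P(D|B) = 0.0400

Step 1: Find P(D)
P(D) = P(D|A)P(A) + P(D|B)P(B)
     = 0.0179 × 0.2000 + 0.0400 × 0.8000
     = 0.00358000 + 0.03200000
     = 0.03558000

Step 2: Apply Bayes' theorem
P(A|D) = P(D|A)P(A) / P(D)
       = 0.00358000 / 0.03558000
       = 0.1006


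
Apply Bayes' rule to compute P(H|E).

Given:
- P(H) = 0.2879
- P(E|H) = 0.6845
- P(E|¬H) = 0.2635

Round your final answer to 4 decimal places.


Bayes' theorem: P(H|E) = P(E|H) × P(H) / P(E)

Step 1: Calculate P(E) using law of total probability
P(E) = P(E|H)P(H) + P(E|¬H)P(¬H)
     = 0.6845 × 0.2879 + 0.2635 × 0.7121
     = 0.19706755 + 0.18763835
     = 0.38470590

Step 2: Apply Bayes' theorem
P(H|E) = P(E|H) × P(H) / P(E)
       = 0.19706755 / 0.38470590
       = 0.5123


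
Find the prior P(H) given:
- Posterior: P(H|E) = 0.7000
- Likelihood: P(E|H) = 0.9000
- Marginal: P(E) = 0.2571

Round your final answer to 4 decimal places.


From Bayes' theorem: P(H|E) = P(E|H) × P(H) / P(E)

Rearranging for P(H):
P(H) = P(H|E) × P(E) / P(E|H)
     = 0.7000 × 0.2571 / 0.9000
     = 0.17997000 / 0.9000
     = 0.2000


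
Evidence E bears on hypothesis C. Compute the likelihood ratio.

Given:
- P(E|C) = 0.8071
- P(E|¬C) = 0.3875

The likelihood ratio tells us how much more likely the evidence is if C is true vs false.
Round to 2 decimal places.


Likelihood Ratio (LR) = P(E|C) / P(E|¬C)

LR = 0.8071 / 0.3875
   = 2.08

The evidence is 2.08 times more likely if C is true than if C is false.
LR > 1, so observing E raises the odds in favor of C.


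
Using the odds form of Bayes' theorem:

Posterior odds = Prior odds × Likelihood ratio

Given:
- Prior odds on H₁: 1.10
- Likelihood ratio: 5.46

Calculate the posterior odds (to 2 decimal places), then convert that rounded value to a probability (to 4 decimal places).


Step 1: Calculate posterior odds
Posterior odds = Prior odds × LR
               = 1.10 × 5.46
               = 6.01

Step 2: Convert to probability
P(H₁|E) = Posterior odds / (1 + Posterior odds)
       = 6.01 / (1 + 6.01)
       = 6.01 / 7.01
       = 0.8573

The evidence increased P(H₁) from 0.5238 to 0.8573.


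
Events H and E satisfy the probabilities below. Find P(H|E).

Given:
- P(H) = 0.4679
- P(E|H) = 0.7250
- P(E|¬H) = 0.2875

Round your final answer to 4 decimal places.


Bayes' theorem: P(H|E) = P(E|H) × P(H) / P(E)

Step 1: Calculate P(E) using law of total probability
P(E) = P(E|H)P(H) + P(E|¬H)P(¬H)
     = 0.7250 × 0.4679 + 0.2875 × 0.5321
     = 0.33922750 + 0.15297875
     = 0.49220625

Step 2: Apply Bayes' theorem
P(H|E) = P(E|H) × P(H) / P(E)
       = 0.33922750 / 0.49220625
       = 0.6892


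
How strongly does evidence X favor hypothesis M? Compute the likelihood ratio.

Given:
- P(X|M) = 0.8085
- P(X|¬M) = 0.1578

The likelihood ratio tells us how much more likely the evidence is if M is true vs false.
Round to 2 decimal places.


Likelihood Ratio (LR) = P(X|M) / P(X|¬M)

LR = 0.8085 / 0.1578
   = 5.12

The evidence is 5.12 times more likely if M is true than if M is false.
LR > 1, so observing X raises the odds in favor of M.


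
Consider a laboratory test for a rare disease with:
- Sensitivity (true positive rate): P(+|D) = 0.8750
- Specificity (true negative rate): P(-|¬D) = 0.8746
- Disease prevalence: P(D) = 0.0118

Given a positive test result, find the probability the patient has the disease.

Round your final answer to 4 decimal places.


Let D = has disease, + = positive test

Given:
- P(D) = 0.0118 (prevalence)
- P(+|D) = 0.8750 (sensitivity)
- P(-|¬D) = 0.8746 (specificity)
- P(+|¬D) = 0.1254 (false positive rate = 1 - specificity)

Step 1: Find P(+)
P(+) = P(+|D)P(D) + P(+|¬D)P(¬D)
     = 0.8750 × 0.0118 + 0.1254 × 0.9882
     = 0.01032500 + 0.12392028
     = 0.13424528

Step 2: Apply Bayes' theorem for P(D|+)
P(D|+) = P(+|D)P(D) / P(+)
       = 0.01032500 / 0.13424528
       = 0.0769


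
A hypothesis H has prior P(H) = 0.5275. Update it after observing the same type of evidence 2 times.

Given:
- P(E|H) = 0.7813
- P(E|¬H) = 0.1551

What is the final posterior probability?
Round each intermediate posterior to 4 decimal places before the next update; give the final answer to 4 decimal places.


Sequential Bayesian updating:

Initial prior: P(H) = 0.5275

Update 1:
  P(E) = 0.7813 × 0.5275 + 0.1551 × 0.4725 = 0.41213575 + 0.07328475 = 0.48542050
  P(H|E) = 0.41213575 / 0.48542050 = 0.8490

Update 2:
  P(E) = 0.7813 × 0.8490 + 0.1551 × 0.1510 = 0.66332370 + 0.02342010 = 0.68674380
  P(H|E) = 0.66332370 / 0.68674380 = 0.9659

Final posterior: 0.9659


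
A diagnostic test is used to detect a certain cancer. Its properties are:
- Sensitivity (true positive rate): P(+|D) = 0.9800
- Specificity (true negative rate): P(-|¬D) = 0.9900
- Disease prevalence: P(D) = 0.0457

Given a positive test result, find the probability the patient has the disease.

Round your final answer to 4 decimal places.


Let D = has disease, + = positive test

Given:
- P(D) = 0.0457 (prevalence)
- P(+|D) = 0.9800 (sensitivity)
- P(-|¬D) = 0.9900 (specificity)
- P(+|¬D) = 0.0100 (false positive rate = 1 - specificity)

Step 1: Find P(+)
P(+) = P(+|D)P(D) + P(+|¬D)P(¬D)
     = 0.9800 × 0.0457 + 0.0100 × 0.9543
     = 0.04478600 + 0.00954300
     = 0.05432900

Step 2: Apply Bayes' theorem for P(D|+)
P(D|+) = P(+|D)P(D) / P(+)
       = 0.04478600 / 0.05432900
       = 0.8243


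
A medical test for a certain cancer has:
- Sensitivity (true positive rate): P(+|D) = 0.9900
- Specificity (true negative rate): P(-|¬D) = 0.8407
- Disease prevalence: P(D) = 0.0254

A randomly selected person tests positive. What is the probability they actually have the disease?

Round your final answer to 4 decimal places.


Let D = has disease, + = positive test

Given:
- P(D) = 0.0254 (prevalence)
- P(+|D) = 0.9900 (sensitivity)
- P(-|¬D) = 0.8407 (specificity)
- P(+|¬D) = 0.1593 (false positive rate = 1 - specificity)

Step 1: Find P(+)
P(+) = P(+|D)P(D) + P(+|¬D)P(¬D)
     = 0.9900 × 0.0254 + 0.1593 × 0.9746
     = 0.02514600 + 0.15525378
     = 0.18039978

Step 2: Apply Bayes' theorem for P(D|+)
P(D|+) = P(+|D)P(D) / P(+)
       = 0.02514600 / 0.18039978
       = 0.1394


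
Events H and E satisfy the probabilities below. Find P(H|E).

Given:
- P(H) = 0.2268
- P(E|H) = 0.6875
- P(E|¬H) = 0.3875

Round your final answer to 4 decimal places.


Bayes' theorem: P(H|E) = P(E|H) × P(H) / P(E)

Step 1: Calculate P(E) using law of total probability
P(E) = P(E|H)P(H) + P(E|¬H)P(¬H)
     = 0.6875 × 0.2268 + 0.3875 × 0.7732
     = 0.15592500 + 0.29961500
     = 0.45554000

Step 2: Apply Bayes' theorem
P(H|E) = P(E|H) × P(H) / P(E)
       = 0.15592500 / 0.45554000
       = 0.3423


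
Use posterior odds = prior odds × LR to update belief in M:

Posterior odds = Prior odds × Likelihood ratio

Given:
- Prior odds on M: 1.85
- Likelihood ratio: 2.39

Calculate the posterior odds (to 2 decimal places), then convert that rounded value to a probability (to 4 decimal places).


Step 1: Calculate posterior odds
Posterior odds = Prior odds × LR
               = 1.85 × 2.39
               = 4.42

Step 2: Convert to probability
P(M|E) = Posterior odds / (1 + Posterior odds)
       = 4.42 / (1 + 4.42)
       = 4.42 / 5.42
       = 0.8155

The evidence increased P(M) from 0.6491 to 0.8155.


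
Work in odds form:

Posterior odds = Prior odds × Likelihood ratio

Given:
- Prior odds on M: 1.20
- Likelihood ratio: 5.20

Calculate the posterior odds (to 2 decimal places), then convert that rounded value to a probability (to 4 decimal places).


Step 1: Calculate posterior odds
Posterior odds = Prior odds × LR
               = 1.20 × 5.20
               = 6.24

Step 2: Convert to probability
P(M|E) = Posterior odds / (1 + Posterior odds)
       = 6.24 / (1 + 6.24)
       = 6.24 / 7.24
       = 0.8619

The evidence increased P(M) from 0.5455 to 0.8619.


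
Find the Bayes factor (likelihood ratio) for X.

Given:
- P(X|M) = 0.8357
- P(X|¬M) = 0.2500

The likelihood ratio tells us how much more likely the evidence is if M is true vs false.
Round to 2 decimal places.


Likelihood Ratio (LR) = P(X|M) / P(X|¬M)

LR = 0.8357 / 0.2500
   = 3.34

The evidence is 3.34 times more likely if M is true than if M is false.
Because LR exceeds 1, X is evidence for M.


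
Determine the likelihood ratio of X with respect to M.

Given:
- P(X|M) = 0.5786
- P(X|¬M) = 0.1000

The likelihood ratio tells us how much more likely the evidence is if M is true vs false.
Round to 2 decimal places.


Likelihood Ratio (LR) = P(X|M) / P(X|¬M)

LR = 0.5786 / 0.1000
   = 5.79

The evidence is 5.79 times more likely if M is true than if M is false.
Since LR > 1, the evidence supports M over ¬M.


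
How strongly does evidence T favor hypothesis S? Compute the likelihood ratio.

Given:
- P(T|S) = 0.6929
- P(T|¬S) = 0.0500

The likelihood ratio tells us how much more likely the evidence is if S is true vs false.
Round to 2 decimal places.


Likelihood Ratio (LR) = P(T|S) / P(T|¬S)

LR = 0.6929 / 0.0500
   = 13.86

The evidence is 13.86 times more likely if S is true than if S is false.
Because LR exceeds 1, T is evidence for S.


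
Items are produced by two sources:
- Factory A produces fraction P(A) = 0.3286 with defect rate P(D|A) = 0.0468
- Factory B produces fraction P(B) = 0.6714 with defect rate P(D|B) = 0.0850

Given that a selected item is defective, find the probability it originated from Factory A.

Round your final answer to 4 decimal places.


Let A = from Factory A, D = defective

Given:
- P(A) = 0.3286, P(B) = 0.6714
- P(D|A) = 0.0468, P(D|B) = 0.0850

Step 1: Find P(D)
P(D) = P(D|A)P(A) + P(D|B)P(B)
     = 0.0468 × 0.3286 + 0.0850 × 0.6714
     = 0.01537848 + 0.05706900
     = 0.07244748

Step 2: Apply Bayes' theorem
P(A|D) = P(D|A)P(A) / P(D)
       = 0.01537848 / 0.07244748
       = 0.2123


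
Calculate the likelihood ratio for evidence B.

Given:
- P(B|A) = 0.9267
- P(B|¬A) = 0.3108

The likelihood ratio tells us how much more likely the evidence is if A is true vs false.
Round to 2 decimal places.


Likelihood Ratio (LR) = P(B|A) / P(B|¬A)

LR = 0.9267 / 0.3108
   = 2.98

The evidence is 2.98 times more likely if A is true than if A is false.
Since LR > 1, the evidence supports A over ¬A.


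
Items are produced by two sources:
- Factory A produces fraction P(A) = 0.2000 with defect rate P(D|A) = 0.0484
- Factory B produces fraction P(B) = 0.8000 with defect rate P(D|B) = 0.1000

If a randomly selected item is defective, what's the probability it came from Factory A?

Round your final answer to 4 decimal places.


Let A = from Factory A, D = defective

Given:
- P(A) = 0.2000, P(B) = 0.8000
- P(D|A) = 0.0484, P(D|B) = 0.1000

Step 1: Find P(D)
P(D) = P(D|A)P(A) + P(D|B)P(B)
     = 0.0484 × 0.2000 + 0.1000 × 0.8000
     = 0.00968000 + 0.08000000
     = 0.08968000

Step 2: Apply Bayes' theorem
P(A|D) = P(D|A)P(A) / P(D)
       = 0.00968000 / 0.08968000
       = 0.1079


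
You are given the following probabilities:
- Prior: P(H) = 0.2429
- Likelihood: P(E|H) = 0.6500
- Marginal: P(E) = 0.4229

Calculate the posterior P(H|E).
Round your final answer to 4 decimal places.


Using Bayes' theorem:

P(H|E) = P(E|H) × P(H) / P(E)
       = 0.6500 × 0.2429 / 0.4229
       = 0.15788500 / 0.4229
       = 0.3733

The evidence strengthens our belief in H.
Prior: 0.2429 → Posterior: 0.3733


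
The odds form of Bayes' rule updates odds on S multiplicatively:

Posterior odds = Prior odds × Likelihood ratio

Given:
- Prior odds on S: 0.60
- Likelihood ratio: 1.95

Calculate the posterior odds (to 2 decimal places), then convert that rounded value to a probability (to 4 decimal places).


Step 1: Calculate posterior odds
Posterior odds = Prior odds × LR
               = 0.60 × 1.95
               = 1.17

Step 2: Convert to probability
P(S|E) = Posterior odds / (1 + Posterior odds)
       = 1.17 / (1 + 1.17)
       = 1.17 / 2.17
       = 0.5392

The evidence increased P(S) from 0.3750 to 0.5392.


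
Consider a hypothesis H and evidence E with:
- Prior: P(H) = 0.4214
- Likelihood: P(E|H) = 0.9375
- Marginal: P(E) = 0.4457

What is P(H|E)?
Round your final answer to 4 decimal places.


Using Bayes' theorem:

P(H|E) = P(E|H) × P(H) / P(E)
       = 0.9375 × 0.4214 / 0.4457
       = 0.39506250 / 0.4457
       = 0.8864

The evidence strengthens our belief in H.
Prior: 0.4214 → Posterior: 0.8864


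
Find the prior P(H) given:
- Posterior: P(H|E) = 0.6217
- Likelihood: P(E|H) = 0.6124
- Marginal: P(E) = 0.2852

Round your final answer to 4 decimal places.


From Bayes' theorem: P(H|E) = P(E|H) × P(H) / P(E)

Rearranging for P(H):
P(H) = P(H|E) × P(E) / P(E|H)
     = 0.6217 × 0.2852 / 0.6124
     = 0.17730884 / 0.6124
     = 0.2895


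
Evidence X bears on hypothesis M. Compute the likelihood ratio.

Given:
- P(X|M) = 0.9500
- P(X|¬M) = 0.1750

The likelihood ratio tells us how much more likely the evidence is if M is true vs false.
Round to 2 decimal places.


Likelihood Ratio (LR) = P(X|M) / P(X|¬M)

LR = 0.9500 / 0.1750
   = 5.43

The evidence is 5.43 times more likely if M is true than if M is false.
Because LR exceeds 1, X is evidence for M.


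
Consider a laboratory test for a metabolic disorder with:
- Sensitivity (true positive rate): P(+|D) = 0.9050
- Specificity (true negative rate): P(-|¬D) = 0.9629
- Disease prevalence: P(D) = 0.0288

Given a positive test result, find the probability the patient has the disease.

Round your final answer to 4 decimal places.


Let D = has disease, + = positive test

Given:
- P(D) = 0.0288 (prevalence)
- P(+|D) = 0.9050 (sensitivity)
- P(-|¬D) = 0.9629 (specificity)
- P(+|¬D) = 0.0371 (false positive rate = 1 - specificity)

Step 1: Find P(+)
P(+) = P(+|D)P(D) + P(+|¬D)P(¬D)
     = 0.9050 × 0.0288 + 0.0371 × 0.9712
     = 0.02606400 + 0.03603152
     = 0.06209552

Step 2: Apply Bayes' theorem for P(D|+)
P(D|+) = P(+|D)P(D) / P(+)
       = 0.02606400 / 0.06209552
       = 0.4197


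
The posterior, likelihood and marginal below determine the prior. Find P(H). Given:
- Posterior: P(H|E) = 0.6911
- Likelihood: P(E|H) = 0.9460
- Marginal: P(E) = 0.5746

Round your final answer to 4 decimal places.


From Bayes' theorem: P(H|E) = P(E|H) × P(H) / P(E)

Rearranging for P(H):
P(H) = P(H|E) × P(E) / P(E|H)
     = 0.6911 × 0.5746 / 0.9460
     = 0.39710606 / 0.9460
     = 0.4198


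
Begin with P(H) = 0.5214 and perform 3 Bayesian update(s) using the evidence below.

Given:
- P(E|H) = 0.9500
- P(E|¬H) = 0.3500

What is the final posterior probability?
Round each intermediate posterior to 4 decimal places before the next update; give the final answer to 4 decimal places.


Sequential Bayesian updating:

Initial prior: P(H) = 0.5214

Update 1:
  P(E) = 0.9500 × 0.5214 + 0.3500 × 0.4786 = 0.49533000 + 0.16751000 = 0.66284000
  P(H|E) = 0.49533000 / 0.66284000 = 0.7473

Update 2:
  P(E) = 0.9500 × 0.7473 + 0.3500 × 0.2527 = 0.70993500 + 0.08844500 = 0.79838000
  P(H|E) = 0.70993500 / 0.79838000 = 0.8892

Update 3:
  P(E) = 0.9500 × 0.8892 + 0.3500 × 0.1108 = 0.84474000 + 0.03878000 = 0.88352000
  P(H|E) = 0.84474000 / 0.88352000 = 0.9561

Final posterior: 0.9561


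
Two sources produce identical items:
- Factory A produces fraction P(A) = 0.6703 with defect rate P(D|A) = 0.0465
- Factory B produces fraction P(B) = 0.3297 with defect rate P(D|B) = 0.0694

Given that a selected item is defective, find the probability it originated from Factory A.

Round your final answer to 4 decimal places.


Let A = from Factory A, D = defective

Given:
- P(A) = 0.6703, P(B) = 0.3297
- P(D|A) = 0.0465, P(D|B) = 0.0694

Step 1: Find P(D)
P(D) = P(D|A)P(A) + P(D|B)P(B)
     = 0.0465 × 0.6703 + 0.0694 × 0.3297
     = 0.03116895 + 0.02288118
     = 0.05405013

Step 2: Apply Bayes' theorem
P(A|D) = P(D|A)P(A) / P(D)
       = 0.03116895 / 0.05405013
       = 0.5767


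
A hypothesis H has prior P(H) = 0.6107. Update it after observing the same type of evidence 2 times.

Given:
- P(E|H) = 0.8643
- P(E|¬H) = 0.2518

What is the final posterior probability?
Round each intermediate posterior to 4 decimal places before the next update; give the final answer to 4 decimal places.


Sequential Bayesian updating:

Initial prior: P(H) = 0.6107

Update 1:
  P(E) = 0.8643 × 0.6107 + 0.2518 × 0.3893 = 0.52782801 + 0.09802574 = 0.62585375
  P(H|E) = 0.52782801 / 0.62585375 = 0.8434

Update 2:
  P(E) = 0.8643 × 0.8434 + 0.2518 × 0.1566 = 0.72895062 + 0.03943188 = 0.76838250
  P(H|E) = 0.72895062 / 0.76838250 = 0.9487

Final posterior: 0.9487


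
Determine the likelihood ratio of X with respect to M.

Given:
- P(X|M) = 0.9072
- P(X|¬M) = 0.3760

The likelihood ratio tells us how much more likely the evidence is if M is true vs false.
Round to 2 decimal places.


Likelihood Ratio (LR) = P(X|M) / P(X|¬M)

LR = 0.9072 / 0.3760
   = 2.41

The evidence is 2.41 times more likely if M is true than if M is false.
Since LR > 1, the evidence supports M over ¬M.


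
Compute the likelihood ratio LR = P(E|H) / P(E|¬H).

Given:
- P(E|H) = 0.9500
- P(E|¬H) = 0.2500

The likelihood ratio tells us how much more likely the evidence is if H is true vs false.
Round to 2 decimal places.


Likelihood Ratio (LR) = P(E|H) / P(E|¬H)

LR = 0.9500 / 0.2500
   = 3.80

The evidence is 3.80 times more likely if H is true than if H is false.
Because LR exceeds 1, E is evidence for H.


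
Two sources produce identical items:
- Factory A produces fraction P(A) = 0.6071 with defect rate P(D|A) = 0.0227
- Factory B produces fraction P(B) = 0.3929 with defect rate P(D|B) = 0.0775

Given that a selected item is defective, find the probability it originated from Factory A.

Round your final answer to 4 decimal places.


Let A = from Factory A, D = defective

Given:
- P(A) = 0.6071, P(B) = 0.3929
- P(D|A) = 0.0227, P(D|B) = 0.0775

Step 1: Find P(D)
P(D) = P(D|A)P(A) + P(D|B)P(B)
     = 0.0227 × 0.6071 + 0.0775 × 0.3929
     = 0.01378117 + 0.03044975
     = 0.04423092

Step 2: Apply Bayes' theorem
P(A|D) = P(D|A)P(A) / P(D)
       = 0.01378117 / 0.04423092
       = 0.3116


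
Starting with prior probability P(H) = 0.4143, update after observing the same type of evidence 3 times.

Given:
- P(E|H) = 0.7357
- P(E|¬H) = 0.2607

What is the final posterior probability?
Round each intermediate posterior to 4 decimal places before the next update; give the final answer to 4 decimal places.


Sequential Bayesian updating:

Initial prior: P(H) = 0.4143

Update 1:
  P(E) = 0.7357 × 0.4143 + 0.2607 × 0.5857 = 0.30480051 + 0.15269199 = 0.45749250
  P(H|E) = 0.30480051 / 0.45749250 = 0.6662

Update 2:
  P(E) = 0.7357 × 0.6662 + 0.2607 × 0.3338 = 0.49012334 + 0.08702166 = 0.57714500
  P(H|E) = 0.49012334 / 0.57714500 = 0.8492

Update 3:
  P(E) = 0.7357 × 0.8492 + 0.2607 × 0.1508 = 0.62475644 + 0.03931356 = 0.66407000
  P(H|E) = 0.62475644 / 0.66407000 = 0.9408

Final posterior: 0.9408


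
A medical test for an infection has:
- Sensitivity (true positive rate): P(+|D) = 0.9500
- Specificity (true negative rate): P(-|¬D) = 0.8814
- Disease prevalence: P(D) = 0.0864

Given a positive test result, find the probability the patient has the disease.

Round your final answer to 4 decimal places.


Let D = has disease, + = positive test

Given:
- P(D) = 0.0864 (prevalence)
- P(+|D) = 0.9500 (sensitivity)
- P(-|¬D) = 0.8814 (specificity)
- P(+|¬D) = 0.1186 (false positive rate = 1 - specificity)

Step 1: Find P(+)
P(+) = P(+|D)P(D) + P(+|¬D)P(¬D)
     = 0.9500 × 0.0864 + 0.1186 × 0.9136
     = 0.08208000 + 0.10835296
     = 0.19043296

Step 2: Apply Bayes' theorem for P(D|+)
P(D|+) = P(+|D)P(D) / P(+)
       = 0.08208000 / 0.19043296
       = 0.4310


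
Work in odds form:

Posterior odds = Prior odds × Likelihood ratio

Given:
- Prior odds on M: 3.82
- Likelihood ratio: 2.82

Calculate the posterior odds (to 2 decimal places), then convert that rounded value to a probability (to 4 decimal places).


Step 1: Calculate posterior odds
Posterior odds = Prior odds × LR
               = 3.82 × 2.82
               = 10.77

Step 2: Convert to probability
P(M|E) = Posterior odds / (1 + Posterior odds)
       = 10.77 / (1 + 10.77)
       = 10.77 / 11.77
       = 0.9150

The evidence increased P(M) from 0.7925 to 0.9150.


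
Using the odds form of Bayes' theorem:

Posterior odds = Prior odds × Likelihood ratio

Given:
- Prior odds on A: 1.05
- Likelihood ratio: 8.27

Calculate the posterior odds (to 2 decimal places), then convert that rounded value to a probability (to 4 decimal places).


Step 1: Calculate posterior odds
Posterior odds = Prior odds × LR
               = 1.05 × 8.27
               = 8.68

Step 2: Convert to probability
P(A|E) = Posterior odds / (1 + Posterior odds)
       = 8.68 / (1 + 8.68)
       = 8.68 / 9.68
       = 0.8967

The evidence increased P(A) from 0.5122 to 0.8967.
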